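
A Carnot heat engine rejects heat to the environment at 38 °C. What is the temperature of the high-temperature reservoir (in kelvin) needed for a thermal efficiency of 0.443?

T_C = 38 °C → 38 + 273.15 = 311.15 K.
From η = 1 − T_C/T_H, solving for T_H gives T_H = T_C/(1 − η) = 311.15/(1 − 0.443) = 559 K.

T_H ≈ 559 K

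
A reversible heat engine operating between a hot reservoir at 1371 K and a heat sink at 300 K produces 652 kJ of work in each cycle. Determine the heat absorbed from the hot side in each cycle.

Q_H ≈ 835 kJ

For a reversible engine, η = 1 − T_C/T_H = 1 − 300.00/1371.00 = 0.7812.
Q_H = W/η = 652/0.7812 = 835 kJ.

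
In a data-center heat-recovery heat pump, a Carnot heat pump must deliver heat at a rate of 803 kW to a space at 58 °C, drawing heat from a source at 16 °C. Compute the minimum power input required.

T_H = 58 °C → 58 + 273.15 = 331.15 K.
T_C = 16 °C → 16 + 273.15 = 289.15 K.
The Carnot heat-pump COP is COP_HP = T_H/(T_H − T_C) = 331.15/42.00 = 7.8845.
W = Q_H/COP_HP = 803/7.8845 = 101.8 kW.

Ẇ_in ≈ 101.8 kW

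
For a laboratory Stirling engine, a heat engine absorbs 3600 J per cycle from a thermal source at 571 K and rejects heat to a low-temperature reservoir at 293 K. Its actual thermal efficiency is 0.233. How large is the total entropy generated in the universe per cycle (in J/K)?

W = η·Q_H = 0.233 × 3600 = 838.8 J, so Q_C = Q_H − W = 2761 J.
Entropy balance on the reservoirs: −Q_H/T_H = -6.305 J/K, +Q_C/T_C = 9.424 J/K.
ΔS_univ = −Q_H/T_H + Q_C/T_C = 3.12 J/K (> 0, since η = 0.233 < η_Carnot = 0.487).

ΔS_univ ≈ 3.12 J/K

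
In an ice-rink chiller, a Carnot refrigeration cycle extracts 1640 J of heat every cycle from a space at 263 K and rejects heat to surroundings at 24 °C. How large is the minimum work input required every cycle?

W_in ≈ 213.0 J

T_H = 24 °C → 24 + 273.15 = 297.15 K.
COP_R = T_C/(T_H − T_C) = 263.00/34.15 = 7.7013.
W = Q_C/COP_R = 1640/7.7013 = 213.0 J.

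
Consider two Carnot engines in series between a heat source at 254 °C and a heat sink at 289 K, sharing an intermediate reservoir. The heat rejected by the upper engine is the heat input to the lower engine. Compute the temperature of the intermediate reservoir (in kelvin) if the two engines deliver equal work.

T_H = 254 °C → 254 + 273.15 = 527.15 K.
For reversible stages Q_m = Q_H·(T_m/T_H). Setting W₁ = Q_H(1 − T_m/T_H) equal to W₂ = Q_m(1 − T_C/T_m) = Q_H·(T_m − T_C)/T_H gives T_H − T_m = T_m − T_C, so T_m = (T_H + T_C)/2 = (527.15 + 289.00)/2 = 408 K.

T_m ≈ 408 K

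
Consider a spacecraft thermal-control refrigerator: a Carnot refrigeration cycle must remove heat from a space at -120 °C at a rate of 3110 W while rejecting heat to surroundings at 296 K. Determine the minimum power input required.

T_C = -120 °C → -120 + 273.15 = 153.15 K.
COP_R = T_C/(T_H − T_C) = 153.15/142.85 = 1.0721.
W = Q_C/COP_R = 3110/1.0721 = 2901 W.

Ẇ_in ≈ 2901 W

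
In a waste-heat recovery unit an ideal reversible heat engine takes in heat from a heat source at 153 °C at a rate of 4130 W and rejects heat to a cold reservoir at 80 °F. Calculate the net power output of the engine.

T_H = 153 °C → 153 + 273.15 = 426.15 K.
T_C = 80 °F → (80 − 32) × 5/9 = 26.67 °C = 299.82 K.
Carnot efficiency: η = 1 − T_C/T_H = 1 − 299.82/426.15 = 0.2965.
W = η·Q_H = 0.2965 × 4130 = 1224 W.

Ẇ ≈ 1224 W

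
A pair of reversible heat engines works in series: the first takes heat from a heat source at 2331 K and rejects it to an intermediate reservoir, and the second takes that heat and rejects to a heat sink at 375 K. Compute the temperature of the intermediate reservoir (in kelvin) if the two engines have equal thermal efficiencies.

Equal efficiencies require 1 − T_m/T_H = 1 − T_C/T_m, i.e. T_m/T_H = T_C/T_m, so T_m = √(T_H·T_C) = √(2331.00 × 375.00) = 935 K.

T_m ≈ 935 K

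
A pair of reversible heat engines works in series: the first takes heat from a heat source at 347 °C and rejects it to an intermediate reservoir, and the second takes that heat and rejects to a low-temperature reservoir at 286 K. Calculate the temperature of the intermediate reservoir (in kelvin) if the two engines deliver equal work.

T_H = 347 °C → 347 + 273.15 = 620.15 K.
For reversible stages Q_m = Q_H·(T_m/T_H). Setting W₁ = Q_H(1 − T_m/T_H) equal to W₂ = Q_m(1 − T_C/T_m) = Q_H·(T_m − T_C)/T_H gives T_H − T_m = T_m − T_C, so T_m = (T_H + T_C)/2 = (620.15 + 286.00)/2 = 453 K.

T_m ≈ 453 K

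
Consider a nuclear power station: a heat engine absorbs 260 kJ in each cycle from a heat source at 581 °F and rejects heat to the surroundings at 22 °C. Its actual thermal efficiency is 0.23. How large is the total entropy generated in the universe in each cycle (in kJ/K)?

ΔS_univ ≈ 0.2286 kJ/K

T_H = 581 °F → (581 − 32) × 5/9 = 305.00 °C = 578.15 K.
T_C = 22 °C → 22 + 273.15 = 295.15 K.
W = η·Q_H = 0.23 × 260 = 59.80 kJ, so Q_C = Q_H − W = 200.2 kJ.
The hot reservoir loses entropy Q_H/T_H = 260/578.15 = 0.4497 kJ/K; the cold reservoir gains Q_C/T_C = 200.2/295.15 = 0.6783 kJ/K.
ΔS_univ = −Q_H/T_H + Q_C/T_C = 0.2286 kJ/K (> 0, since η = 0.23 < η_Carnot = 0.489).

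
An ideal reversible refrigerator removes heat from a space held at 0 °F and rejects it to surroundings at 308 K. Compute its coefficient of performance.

T_C = 0 °F → (0 − 32) × 5/9 = -17.78 °C = 255.37 K.
Carnot COP: COP_R = T_C/(T_H − T_C) = 255.37/(308.00 − 255.37) = 4.85.

COP_R ≈ 4.85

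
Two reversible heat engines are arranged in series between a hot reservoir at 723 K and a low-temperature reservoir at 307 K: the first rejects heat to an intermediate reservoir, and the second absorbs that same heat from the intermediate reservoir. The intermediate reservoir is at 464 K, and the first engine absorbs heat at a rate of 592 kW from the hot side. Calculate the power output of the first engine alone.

Ẇ₁ ≈ 212 kW

First-stage efficiency η₁ = 1 − T_m/T_H = 1 − 464.00/723.00 = 0.3582.
W₁ = η₁·Q_H = 0.3582 × 592 = 212 kW.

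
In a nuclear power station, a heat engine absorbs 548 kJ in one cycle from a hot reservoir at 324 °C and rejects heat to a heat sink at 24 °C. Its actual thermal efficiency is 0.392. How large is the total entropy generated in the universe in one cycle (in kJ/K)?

T_H = 324 °C → 324 + 273.15 = 597.15 K.
T_C = 24 °C → 24 + 273.15 = 297.15 K.
W = η·Q_H = 0.392 × 548 = 214.8 kJ, so Q_C = Q_H − W = 333.2 kJ.
Entropy balance on the reservoirs: −Q_H/T_H = -0.9177 kJ/K, +Q_C/T_C = 1.121 kJ/K.
ΔS_univ = −Q_H/T_H + Q_C/T_C = 0.2036 kJ/K (> 0, since η = 0.392 < η_Carnot = 0.502).

ΔS_univ ≈ 0.2036 kJ/K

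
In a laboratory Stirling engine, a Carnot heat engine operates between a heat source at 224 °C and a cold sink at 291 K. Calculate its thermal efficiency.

η ≈ 0.415

T_H = 224 °C → 224 + 273.15 = 497.15 K.
Since the cycle is reversible, η = 1 − T_C/T_H = 1 − 291.00/497.15 = 0.415.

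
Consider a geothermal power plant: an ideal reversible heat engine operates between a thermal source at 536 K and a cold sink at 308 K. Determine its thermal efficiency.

η ≈ 0.425

Carnot efficiency: η = 1 − T_C/T_H = 1 − 308.00/536.00 = 0.425.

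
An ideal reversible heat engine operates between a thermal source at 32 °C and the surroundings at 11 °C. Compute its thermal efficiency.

T_H = 32 °C → 32 + 273.15 = 305.15 K.
T_C = 11 °C → 11 + 273.15 = 284.15 K.
Since the cycle is reversible, η = 1 − T_C/T_H = 1 − 284.15/305.15 = 0.0688.

η ≈ 0.0688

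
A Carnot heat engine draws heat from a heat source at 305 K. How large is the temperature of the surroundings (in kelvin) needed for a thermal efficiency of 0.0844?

T_C ≈ 279 K

From η = 1 − T_C/T_H, T_C = T_H·(1 − η) = 305.00 × (1 − 0.0844) = 279 K.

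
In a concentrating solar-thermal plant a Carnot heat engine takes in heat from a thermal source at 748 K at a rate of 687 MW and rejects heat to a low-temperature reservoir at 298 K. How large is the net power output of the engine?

Since the cycle is reversible, η = 1 − T_C/T_H = 1 − 298.00/748.00 = 0.6016.
W = η·Q_H = 0.6016 × 687 = 413 MW.

Ẇ ≈ 413 MW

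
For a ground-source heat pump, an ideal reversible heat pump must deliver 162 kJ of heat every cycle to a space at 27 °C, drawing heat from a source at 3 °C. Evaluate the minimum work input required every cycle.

T_H = 27 °C → 27 + 273.15 = 300.15 K.
T_C = 3 °C → 3 + 273.15 = 276.15 K.
The Carnot heat-pump COP is COP_HP = T_H/(T_H − T_C) = 300.15/24.00 = 12.5062.
W = Q_H/COP_HP = 162/12.5062 = 13.0 kJ.

W_in ≈ 13.0 kJ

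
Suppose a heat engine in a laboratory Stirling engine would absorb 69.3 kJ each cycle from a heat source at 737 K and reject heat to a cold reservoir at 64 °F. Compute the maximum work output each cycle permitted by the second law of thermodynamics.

T_C = 64 °F → (64 − 32) × 5/9 = 17.78 °C = 290.93 K.
The upper bound on efficiency is η_max = 1 − T_C/T_H = 1 − 290.93/737.00 = 0.6053.
W_max = η_max · Q_H = 0.6053 × 69.3 = 41.94 kJ.

W_max ≈ 41.94 kJ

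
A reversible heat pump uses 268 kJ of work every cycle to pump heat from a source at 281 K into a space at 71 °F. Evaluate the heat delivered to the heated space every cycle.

T_H = 71 °F → (71 − 32) × 5/9 = 21.67 °C = 294.82 K.
For a reversible heat pump, COP_HP = T_H/(T_H − T_C) = 294.82/13.82 = 21.3378.
Q_H = COP_HP · W = 21.3378 × 268 = 5720 kJ.

Q_H ≈ 5720 kJ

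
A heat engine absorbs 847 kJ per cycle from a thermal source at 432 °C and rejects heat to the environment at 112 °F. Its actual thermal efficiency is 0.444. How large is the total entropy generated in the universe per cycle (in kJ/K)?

ΔS_univ ≈ 0.282 kJ/K

T_H = 432 °C → 432 + 273.15 = 705.15 K.
T_C = 112 °F → (112 − 32) × 5/9 = 44.44 °C = 317.59 K.
W = η·Q_H = 0.444 × 847 = 376.1 kJ, so Q_C = Q_H − W = 470.9 kJ.
Entropy balance on the reservoirs: −Q_H/T_H = -1.201 kJ/K, +Q_C/T_C = 1.483 kJ/K.
ΔS_univ = −Q_H/T_H + Q_C/T_C = 0.282 kJ/K (> 0, since η = 0.444 < η_Carnot = 0.550).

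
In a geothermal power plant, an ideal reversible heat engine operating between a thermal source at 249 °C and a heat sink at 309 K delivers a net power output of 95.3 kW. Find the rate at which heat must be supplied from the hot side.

Q̇_H ≈ 233 kW

T_H = 249 °C → 249 + 273.15 = 522.15 K.
Since the cycle is reversible, η = 1 − T_C/T_H = 1 − 309.00/522.15 = 0.4082.
Q_H = W/η = 95.3/0.4082 = 233 kW.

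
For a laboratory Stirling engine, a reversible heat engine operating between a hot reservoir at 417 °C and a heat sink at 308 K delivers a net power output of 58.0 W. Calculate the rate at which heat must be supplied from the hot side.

T_H = 417 °C → 417 + 273.15 = 690.15 K.
Carnot efficiency: η = 1 − T_C/T_H = 1 − 308.00/690.15 = 0.5537.
Q_H = W/η = 58.0/0.5537 = 104.7 W.

Q̇_H ≈ 104.7 W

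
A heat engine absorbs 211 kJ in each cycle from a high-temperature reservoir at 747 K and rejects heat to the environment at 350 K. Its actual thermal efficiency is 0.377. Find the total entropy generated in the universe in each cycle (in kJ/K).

ΔS_univ ≈ 0.09312 kJ/K

W = η·Q_H = 0.377 × 211 = 79.55 kJ, so Q_C = Q_H − W = 131.5 kJ.
Reservoir entropy changes: ΔS_H = −Q_H/T_H = −211/747.00 = -0.2825 kJ/K and ΔS_C = +Q_C/T_C = 131.5/350.00 = 0.3756 kJ/K.
ΔS_univ = −Q_H/T_H + Q_C/T_C = 0.09312 kJ/K (> 0, since η = 0.377 < η_Carnot = 0.531).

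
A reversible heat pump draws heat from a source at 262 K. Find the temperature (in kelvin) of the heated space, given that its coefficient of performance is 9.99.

COP_HP = T_H/(T_H − T_C) ⇒ T_H = T_C·COP_HP/(COP_HP − 1) = 262.00 × 9.99/(9.99 − 1) = 291.1 K.

T_H ≈ 291.1 K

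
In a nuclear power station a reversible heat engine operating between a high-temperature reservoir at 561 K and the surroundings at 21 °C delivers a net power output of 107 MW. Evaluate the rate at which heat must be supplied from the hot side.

T_C = 21 °C → 21 + 273.15 = 294.15 K.
The Carnot efficiency is η = 1 − T_C/T_H = 1 − 294.15/561.00 = 0.4757.
Q_H = W/η = 107/0.4757 = 225 MW.

Q̇_H ≈ 225 MW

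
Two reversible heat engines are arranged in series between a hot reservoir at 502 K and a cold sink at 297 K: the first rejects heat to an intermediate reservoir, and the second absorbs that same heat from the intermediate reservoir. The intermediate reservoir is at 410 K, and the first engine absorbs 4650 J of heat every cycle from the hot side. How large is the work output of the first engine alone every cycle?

First-stage efficiency η₁ = 1 − T_m/T_H = 1 − 410.00/502.00 = 0.1833.
W₁ = η₁·Q_H = 0.1833 × 4650 = 852 J.

W₁ ≈ 852 J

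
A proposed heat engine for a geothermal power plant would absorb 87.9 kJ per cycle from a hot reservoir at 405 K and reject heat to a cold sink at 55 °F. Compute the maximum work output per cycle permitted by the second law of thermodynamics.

W_max ≈ 25.8 kJ

T_C = 55 °F → (55 − 32) × 5/9 = 12.78 °C = 285.93 K.
No engine can exceed the Carnot limit: η_max = 1 − T_C/T_H = 1 − 285.93/405.00 = 0.2940.
W_max = η_max · Q_H = 0.2940 × 87.9 = 25.8 kJ.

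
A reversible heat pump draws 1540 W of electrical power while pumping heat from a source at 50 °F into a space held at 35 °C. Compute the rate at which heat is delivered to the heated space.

T_H = 35 °C → 35 + 273.15 = 308.15 K.
T_C = 50 °F → (50 − 32) × 5/9 = 10.00 °C = 283.15 K.
For a reversible heat pump, COP_HP = T_H/(T_H − T_C) = 308.15/25.00 = 12.3260.
Q_H = COP_HP · W = 12.3260 × 1540 = 18980 W.

Q̇_H ≈ 18980 W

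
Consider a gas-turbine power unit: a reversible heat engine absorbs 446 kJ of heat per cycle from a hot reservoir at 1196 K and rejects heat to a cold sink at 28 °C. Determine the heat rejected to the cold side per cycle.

Q_C ≈ 112 kJ

T_C = 28 °C → 28 + 273.15 = 301.15 K.
The Carnot efficiency is η = 1 − T_C/T_H = 1 − 301.15/1196.00 = 0.7482.
For a reversible cycle Q_C/Q_H = T_C/T_H, so Q_C = 446 × 301.15/1196.00 = 112 kJ.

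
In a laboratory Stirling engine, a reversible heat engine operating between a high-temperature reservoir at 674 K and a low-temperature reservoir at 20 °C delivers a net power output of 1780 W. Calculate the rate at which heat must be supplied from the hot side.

Q̇_H ≈ 3150 W

T_C = 20 °C → 20 + 273.15 = 293.15 K.
Since the cycle is reversible, η = 1 − T_C/T_H = 1 − 293.15/674.00 = 0.5651.
Q_H = W/η = 1780/0.5651 = 3150 W.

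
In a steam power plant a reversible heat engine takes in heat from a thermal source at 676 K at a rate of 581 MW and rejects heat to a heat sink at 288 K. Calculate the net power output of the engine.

Since the cycle is reversible, η = 1 − T_C/T_H = 1 − 288.00/676.00 = 0.5740.
W = η·Q_H = 0.5740 × 581 = 333.5 MW.

Ẇ ≈ 333.5 MW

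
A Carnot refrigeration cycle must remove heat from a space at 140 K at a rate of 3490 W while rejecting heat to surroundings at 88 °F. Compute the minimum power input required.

T_H = 88 °F → (88 − 32) × 5/9 = 31.11 °C = 304.26 K.
The reversible coefficient of performance is COP_R = T_C/(T_H − T_C) = 140.00/164.26 = 0.8523.
W = Q_C/COP_R = 3490/0.8523 = 4090 W.

Ẇ_in ≈ 4090 W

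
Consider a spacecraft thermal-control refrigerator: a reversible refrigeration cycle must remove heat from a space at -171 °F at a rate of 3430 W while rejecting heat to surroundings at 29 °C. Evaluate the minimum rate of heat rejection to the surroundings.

Q̇_H ≈ 6462 W

T_H = 29 °C → 29 + 273.15 = 302.15 K.
T_C = -171 °F → (-171 − 32) × 5/9 = -112.78 °C = 160.37 K.
For a reversible cycle Q_H/Q_C = T_H/T_C, so Q_H = Q_C·T_H/T_C = 3430 × 302.15/160.37 = 6462 W.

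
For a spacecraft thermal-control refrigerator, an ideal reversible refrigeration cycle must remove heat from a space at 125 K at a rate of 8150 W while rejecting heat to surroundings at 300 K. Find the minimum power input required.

Ẇ_in ≈ 11410 W

The reversible coefficient of performance is COP_R = T_C/(T_H − T_C) = 125.00/175.00 = 0.7143.
W = Q_C/COP_R = 8150/0.7143 = 11410 W.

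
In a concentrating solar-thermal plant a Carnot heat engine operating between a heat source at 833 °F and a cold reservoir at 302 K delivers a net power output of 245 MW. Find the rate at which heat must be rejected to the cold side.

T_H = 833 °F → (833 − 32) × 5/9 = 445.00 °C = 718.15 K.
The Carnot efficiency is η = 1 − T_C/T_H = 1 − 302.00/718.15 = 0.5795.
Since Q_C/Q_H = T_C/T_H and Q_H = W/η, Q_C = W·T_C/(T_H − T_C) = 245 × 302.00/416.15 = 178 MW.

Q̇_C ≈ 178 MW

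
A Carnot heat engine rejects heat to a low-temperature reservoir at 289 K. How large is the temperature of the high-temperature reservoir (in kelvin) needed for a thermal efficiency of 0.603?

T_H ≈ 728 K

From η = 1 − T_C/T_H, solving for T_H gives T_H = T_C/(1 − η) = 289.00/(1 − 0.603) = 728 K.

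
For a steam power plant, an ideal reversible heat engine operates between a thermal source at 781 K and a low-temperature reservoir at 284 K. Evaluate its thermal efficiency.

η ≈ 0.636

Carnot efficiency: η = 1 − T_C/T_H = 1 − 284.00/781.00 = 0.636.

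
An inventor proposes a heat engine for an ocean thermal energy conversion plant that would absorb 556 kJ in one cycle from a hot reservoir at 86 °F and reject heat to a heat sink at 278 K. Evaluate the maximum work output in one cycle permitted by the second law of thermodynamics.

T_H = 86 °F → (86 − 32) × 5/9 = 30.00 °C = 303.15 K.
The upper bound on efficiency is η_max = 1 − T_C/T_H = 1 − 278.00/303.15 = 0.0830.
W_max = η_max · Q_H = 0.0830 × 556 = 46.1 kJ.

W_max ≈ 46.1 kJ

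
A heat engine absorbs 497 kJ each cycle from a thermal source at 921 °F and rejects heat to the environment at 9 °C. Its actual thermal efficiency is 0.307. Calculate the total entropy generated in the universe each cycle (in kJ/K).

ΔS_univ ≈ 0.573 kJ/K

T_H = 921 °F → (921 − 32) × 5/9 = 493.89 °C = 767.04 K.
T_C = 9 °C → 9 + 273.15 = 282.15 K.
W = η·Q_H = 0.307 × 497 = 152.6 kJ, so Q_C = Q_H − W = 344.4 kJ.
The hot reservoir loses entropy Q_H/T_H = 497/767.04 = 0.6479 kJ/K; the cold reservoir gains Q_C/T_C = 344.4/282.15 = 1.221 kJ/K.
ΔS_univ = −Q_H/T_H + Q_C/T_C = 0.573 kJ/K (> 0, since η = 0.307 < η_Carnot = 0.632).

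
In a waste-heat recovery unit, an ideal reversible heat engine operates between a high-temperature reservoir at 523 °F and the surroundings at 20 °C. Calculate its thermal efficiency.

η ≈ 0.4630

T_H = 523 °F → (523 − 32) × 5/9 = 272.78 °C = 545.93 K.
T_C = 20 °C → 20 + 273.15 = 293.15 K.
The Carnot efficiency is η = 1 − T_C/T_H = 1 − 293.15/545.93 = 0.4630.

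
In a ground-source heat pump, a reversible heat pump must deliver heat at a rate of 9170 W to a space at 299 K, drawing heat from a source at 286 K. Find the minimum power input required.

Ẇ_in ≈ 399 W

The Carnot heat-pump COP is COP_HP = T_H/(T_H − T_C) = 299.00/13.00 = 23.0000.
W = Q_H/COP_HP = 9170/23.0000 = 399 W.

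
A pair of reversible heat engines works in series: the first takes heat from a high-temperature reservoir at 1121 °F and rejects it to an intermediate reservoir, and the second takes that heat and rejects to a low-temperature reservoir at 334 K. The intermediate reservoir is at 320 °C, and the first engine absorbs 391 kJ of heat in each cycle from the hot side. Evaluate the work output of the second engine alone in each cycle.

T_H = 1121 °F → (1121 − 32) × 5/9 = 605.00 °C = 878.15 K.
T_m = 320 °C → 320 + 273.15 = 593.15 K.
Heat entering the second stage: Q_m = Q_H·(T_m/T_H) = 391 × 593.15/878.15 = 264 kJ.
Second-stage efficiency η₂ = 1 − T_C/T_m = 1 − 334.00/593.15 = 0.4369, so W₂ = η₂·Q_m = 115 kJ.

W₂ ≈ 115 kJ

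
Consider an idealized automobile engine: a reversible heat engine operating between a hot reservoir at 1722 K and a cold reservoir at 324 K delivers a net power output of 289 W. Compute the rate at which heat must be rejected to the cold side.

η_rev = 1 − T_C/T_H = 1 − 324.00/1722.00 = 0.8118.
Since Q_C/Q_H = T_C/T_H and Q_H = W/η, Q_C = W·T_C/(T_H − T_C) = 289 × 324.00/1398.00 = 67.0 W.

Q̇_C ≈ 67.0 W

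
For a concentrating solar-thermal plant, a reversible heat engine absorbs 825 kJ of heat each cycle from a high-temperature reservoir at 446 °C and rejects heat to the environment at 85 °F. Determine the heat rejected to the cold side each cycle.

Q_C ≈ 347 kJ

T_H = 446 °C → 446 + 273.15 = 719.15 K.
T_C = 85 °F → (85 − 32) × 5/9 = 29.44 °C = 302.59 K.
Since the cycle is reversible, η = 1 − T_C/T_H = 1 − 302.59/719.15 = 0.5792.
For a reversible cycle Q_C/Q_H = T_C/T_H, so Q_C = 825 × 302.59/719.15 = 347 kJ.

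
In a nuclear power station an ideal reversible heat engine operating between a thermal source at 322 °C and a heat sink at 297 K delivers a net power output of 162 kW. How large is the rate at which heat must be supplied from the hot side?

Q̇_H ≈ 323.4 kW

T_H = 322 °C → 322 + 273.15 = 595.15 K.
For a reversible engine, η = 1 − T_C/T_H = 1 − 297.00/595.15 = 0.5010.
Q_H = W/η = 162/0.5010 = 323.4 kW.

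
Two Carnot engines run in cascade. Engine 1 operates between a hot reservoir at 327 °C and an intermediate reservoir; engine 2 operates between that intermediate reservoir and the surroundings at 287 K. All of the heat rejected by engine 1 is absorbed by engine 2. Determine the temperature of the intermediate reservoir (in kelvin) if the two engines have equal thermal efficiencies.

T_m ≈ 415 K

T_H = 327 °C → 327 + 273.15 = 600.15 K.
Equal efficiencies require 1 − T_m/T_H = 1 − T_C/T_m, i.e. T_m/T_H = T_C/T_m, so T_m = √(T_H·T_C) = √(600.15 × 287.00) = 415 K.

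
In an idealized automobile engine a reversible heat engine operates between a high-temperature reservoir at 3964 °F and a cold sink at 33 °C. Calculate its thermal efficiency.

T_H = 3964 °F → (3964 − 32) × 5/9 = 2184.44 °C = 2457.59 K.
T_C = 33 °C → 33 + 273.15 = 306.15 K.
η_rev = 1 − T_C/T_H = 1 − 306.15/2457.59 = 0.8754.

η ≈ 0.8754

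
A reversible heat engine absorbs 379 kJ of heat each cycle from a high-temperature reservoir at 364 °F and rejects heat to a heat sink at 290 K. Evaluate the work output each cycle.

T_H = 364 °F → (364 − 32) × 5/9 = 184.44 °C = 457.59 K.
For a reversible engine, η = 1 − T_C/T_H = 1 − 290.00/457.59 = 0.3663.
W = η·Q_H = 0.3663 × 379 = 139 kJ.

W ≈ 139 kJ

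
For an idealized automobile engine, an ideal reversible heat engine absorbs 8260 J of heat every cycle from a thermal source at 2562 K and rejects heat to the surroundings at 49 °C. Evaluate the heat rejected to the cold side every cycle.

T_C = 49 °C → 49 + 273.15 = 322.15 K.
η_rev = 1 − T_C/T_H = 1 − 322.15/2562.00 = 0.8743.
For a reversible cycle Q_C/Q_H = T_C/T_H, so Q_C = 8260 × 322.15/2562.00 = 1040 J.

Q_C ≈ 1040 J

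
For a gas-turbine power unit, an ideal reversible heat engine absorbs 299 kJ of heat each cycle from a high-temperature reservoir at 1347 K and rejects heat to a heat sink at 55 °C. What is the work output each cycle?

W ≈ 226 kJ

T_C = 55 °C → 55 + 273.15 = 328.15 K.
The Carnot efficiency is η = 1 − T_C/T_H = 1 − 328.15/1347.00 = 0.7564.
W = η·Q_H = 0.7564 × 299 = 226 kJ.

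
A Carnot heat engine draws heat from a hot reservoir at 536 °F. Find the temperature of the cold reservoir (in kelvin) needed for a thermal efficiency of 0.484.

T_H = 536 °F → (536 − 32) × 5/9 = 280.00 °C = 553.15 K.
From η = 1 − T_C/T_H, T_C = T_H·(1 − η) = 553.15 × (1 − 0.484) = 285.4 K.

T_C ≈ 285.4 K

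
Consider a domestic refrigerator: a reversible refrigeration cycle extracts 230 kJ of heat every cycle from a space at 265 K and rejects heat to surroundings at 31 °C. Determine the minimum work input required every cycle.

T_H = 31 °C → 31 + 273.15 = 304.15 K.
For a reversible refrigerator, COP_R = T_C/(T_H − T_C) = 265.00/39.15 = 6.7688.
W = Q_C/COP_R = 230/6.7688 = 34.0 kJ.

W_in ≈ 34.0 kJ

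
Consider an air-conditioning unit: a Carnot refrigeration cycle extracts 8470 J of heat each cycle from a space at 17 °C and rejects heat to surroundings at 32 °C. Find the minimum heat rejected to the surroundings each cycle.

Q_H ≈ 8910 J

T_H = 32 °C → 32 + 273.15 = 305.15 K.
T_C = 17 °C → 17 + 273.15 = 290.15 K.
For a reversible cycle Q_H/Q_C = T_H/T_C, so Q_H = Q_C·T_H/T_C = 8470 × 305.15/290.15 = 8910 J.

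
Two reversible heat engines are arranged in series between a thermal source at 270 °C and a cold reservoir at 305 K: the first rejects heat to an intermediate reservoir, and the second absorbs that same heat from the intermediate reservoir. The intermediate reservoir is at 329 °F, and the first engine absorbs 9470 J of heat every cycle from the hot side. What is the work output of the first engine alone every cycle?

T_H = 270 °C → 270 + 273.15 = 543.15 K.
T_m = 329 °F → (329 − 32) × 5/9 = 165.00 °C = 438.15 K.
First-stage efficiency η₁ = 1 − T_m/T_H = 1 − 438.15/543.15 = 0.1933.
W₁ = η₁·Q_H = 0.1933 × 9470 = 1830 J.

W₁ ≈ 1830 J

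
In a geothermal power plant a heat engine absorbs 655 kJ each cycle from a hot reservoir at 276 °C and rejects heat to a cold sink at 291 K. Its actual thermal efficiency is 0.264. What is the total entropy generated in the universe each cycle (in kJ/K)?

T_H = 276 °C → 276 + 273.15 = 549.15 K.
W = η·Q_H = 0.264 × 655 = 172.9 kJ, so Q_C = Q_H − W = 482.1 kJ.
Reservoir entropy changes: ΔS_H = −Q_H/T_H = −655/549.15 = -1.193 kJ/K and ΔS_C = +Q_C/T_C = 482.1/291.00 = 1.657 kJ/K.
ΔS_univ = −Q_H/T_H + Q_C/T_C = 0.464 kJ/K (> 0, since η = 0.264 < η_Carnot = 0.470).

ΔS_univ ≈ 0.464 kJ/K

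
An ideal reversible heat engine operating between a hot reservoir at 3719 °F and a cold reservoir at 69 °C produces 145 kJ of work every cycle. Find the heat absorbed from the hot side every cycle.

Q_H ≈ 170 kJ

T_H = 3719 °F → (3719 − 32) × 5/9 = 2048.33 °C = 2321.48 K.
T_C = 69 °C → 69 + 273.15 = 342.15 K.
Since the cycle is reversible, η = 1 − T_C/T_H = 1 − 342.15/2321.48 = 0.8526.
Q_H = W/η = 145/0.8526 = 170 kJ.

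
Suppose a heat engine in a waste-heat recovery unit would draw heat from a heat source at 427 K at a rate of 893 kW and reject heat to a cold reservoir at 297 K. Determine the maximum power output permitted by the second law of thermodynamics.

Ẇ_max ≈ 272 kW

The upper bound on efficiency is η_max = 1 − T_C/T_H = 1 − 297.00/427.00 = 0.3044.
W_max = η_max · Q_H = 0.3044 × 893 = 272 kW.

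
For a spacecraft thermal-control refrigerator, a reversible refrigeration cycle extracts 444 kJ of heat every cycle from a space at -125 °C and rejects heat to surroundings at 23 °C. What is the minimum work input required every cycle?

W_in ≈ 444 kJ

T_H = 23 °C → 23 + 273.15 = 296.15 K.
T_C = -125 °C → -125 + 273.15 = 148.15 K.
COP_R = T_C/(T_H − T_C) = 148.15/148.00 = 1.0010.
W = Q_C/COP_R = 444/1.0010 = 444 kJ.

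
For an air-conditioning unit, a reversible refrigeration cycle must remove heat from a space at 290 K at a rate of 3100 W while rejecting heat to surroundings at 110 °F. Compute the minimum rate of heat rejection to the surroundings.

Q̇_H ≈ 3380 W

T_H = 110 °F → (110 − 32) × 5/9 = 43.33 °C = 316.48 K.
For a reversible cycle Q_H/Q_C = T_H/T_C, so Q_H = Q_C·T_H/T_C = 3100 × 316.48/290.00 = 3380 W.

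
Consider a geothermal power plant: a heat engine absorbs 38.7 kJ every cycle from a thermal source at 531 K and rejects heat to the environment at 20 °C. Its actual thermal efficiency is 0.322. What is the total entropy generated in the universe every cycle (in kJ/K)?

T_C = 20 °C → 20 + 273.15 = 293.15 K.
W = η·Q_H = 0.322 × 38.7 = 12.46 kJ, so Q_C = Q_H − W = 26.24 kJ.
Reservoir entropy changes: ΔS_H = −Q_H/T_H = −38.7/531.00 = -0.07288 kJ/K and ΔS_C = +Q_C/T_C = 26.24/293.15 = 0.08951 kJ/K.
ΔS_univ = −Q_H/T_H + Q_C/T_C = 0.01662 kJ/K (> 0, since η = 0.322 < η_Carnot = 0.448).

ΔS_univ ≈ 0.01662 kJ/K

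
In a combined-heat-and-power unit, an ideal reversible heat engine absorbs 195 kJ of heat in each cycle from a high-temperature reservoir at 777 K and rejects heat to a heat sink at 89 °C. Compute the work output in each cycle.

T_C = 89 °C → 89 + 273.15 = 362.15 K.
The Carnot efficiency is η = 1 − T_C/T_H = 1 − 362.15/777.00 = 0.5339.
W = η·Q_H = 0.5339 × 195 = 104 kJ.

W ≈ 104 kJ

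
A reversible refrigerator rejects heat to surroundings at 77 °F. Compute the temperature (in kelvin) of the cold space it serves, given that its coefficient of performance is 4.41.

T_C ≈ 243.0 K

T_H = 77 °F → (77 − 32) × 5/9 = 25.00 °C = 298.15 K.
COP_R = T_C/(T_H − T_C) ⇒ T_C = T_H·COP_R/(1 + COP_R) = 298.15 × 4.41/(1 + 4.41) = 243.0 K.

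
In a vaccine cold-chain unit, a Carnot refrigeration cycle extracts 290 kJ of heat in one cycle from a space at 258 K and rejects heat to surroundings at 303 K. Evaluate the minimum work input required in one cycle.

The reversible coefficient of performance is COP_R = T_C/(T_H − T_C) = 258.00/45.00 = 5.7333.
W = Q_C/COP_R = 290/5.7333 = 50.6 kJ.

W_in ≈ 50.6 kJ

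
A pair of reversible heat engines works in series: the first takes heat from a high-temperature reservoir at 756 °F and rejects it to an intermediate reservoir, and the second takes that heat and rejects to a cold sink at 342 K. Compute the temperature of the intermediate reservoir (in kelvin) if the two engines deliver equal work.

T_m ≈ 509 K

T_H = 756 °F → (756 − 32) × 5/9 = 402.22 °C = 675.37 K.
For reversible stages Q_m = Q_H·(T_m/T_H). Setting W₁ = Q_H(1 − T_m/T_H) equal to W₂ = Q_m(1 − T_C/T_m) = Q_H·(T_m − T_C)/T_H gives T_H − T_m = T_m − T_C, so T_m = (T_H + T_C)/2 = (675.37 + 342.00)/2 = 509 K.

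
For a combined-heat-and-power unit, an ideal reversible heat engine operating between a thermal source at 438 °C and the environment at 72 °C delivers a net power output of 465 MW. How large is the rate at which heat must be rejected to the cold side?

Q̇_C ≈ 439 MW

T_H = 438 °C → 438 + 273.15 = 711.15 K.
T_C = 72 °C → 72 + 273.15 = 345.15 K.
η_rev = 1 − T_C/T_H = 1 − 345.15/711.15 = 0.5147.
Since Q_C/Q_H = T_C/T_H and Q_H = W/η, Q_C = W·T_C/(T_H − T_C) = 465 × 345.15/366.00 = 439 MW.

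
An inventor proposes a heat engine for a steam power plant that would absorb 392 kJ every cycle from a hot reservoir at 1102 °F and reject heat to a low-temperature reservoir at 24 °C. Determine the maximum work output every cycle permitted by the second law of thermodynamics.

T_H = 1102 °F → (1102 − 32) × 5/9 = 594.44 °C = 867.59 K.
T_C = 24 °C → 24 + 273.15 = 297.15 K.
The upper bound on efficiency is η_max = 1 − T_C/T_H = 1 − 297.15/867.59 = 0.6575.
W_max = η_max · Q_H = 0.6575 × 392 = 257.7 kJ.

W_max ≈ 257.7 kJ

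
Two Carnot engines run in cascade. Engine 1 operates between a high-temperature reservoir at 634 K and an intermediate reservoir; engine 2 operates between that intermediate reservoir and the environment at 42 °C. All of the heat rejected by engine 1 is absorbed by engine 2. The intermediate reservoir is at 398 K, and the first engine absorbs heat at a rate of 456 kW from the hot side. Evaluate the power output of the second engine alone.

T_C = 42 °C → 42 + 273.15 = 315.15 K.
Heat entering the second stage: Q_m = Q_H·(T_m/T_H) = 456 × 398.00/634.00 = 286 kW.
Second-stage efficiency η₂ = 1 − T_C/T_m = 1 − 315.15/398.00 = 0.2082, so W₂ = η₂·Q_m = 59.6 kW.

Ẇ₂ ≈ 59.6 kW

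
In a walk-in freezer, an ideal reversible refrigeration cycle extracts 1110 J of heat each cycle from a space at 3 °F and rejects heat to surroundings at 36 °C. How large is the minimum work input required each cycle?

W_in ≈ 225 J

T_H = 36 °C → 36 + 273.15 = 309.15 K.
T_C = 3 °F → (3 − 32) × 5/9 = -16.11 °C = 257.04 K.
The reversible coefficient of performance is COP_R = T_C/(T_H − T_C) = 257.04/52.11 = 4.9325.
W = Q_C/COP_R = 1110/4.9325 = 225 J.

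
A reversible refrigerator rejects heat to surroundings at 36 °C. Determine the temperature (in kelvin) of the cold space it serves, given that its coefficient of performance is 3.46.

T_C ≈ 240 K

T_H = 36 °C → 36 + 273.15 = 309.15 K.
COP_R = T_C/(T_H − T_C) ⇒ T_C = T_H·COP_R/(1 + COP_R) = 309.15 × 3.46/(1 + 3.46) = 240 K.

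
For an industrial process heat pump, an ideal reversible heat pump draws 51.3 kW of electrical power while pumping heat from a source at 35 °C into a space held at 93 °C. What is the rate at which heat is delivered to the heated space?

T_H = 93 °C → 93 + 273.15 = 366.15 K.
T_C = 35 °C → 35 + 273.15 = 308.15 K.
The Carnot heat-pump COP is COP_HP = T_H/(T_H − T_C) = 366.15/58.00 = 6.3129.
Q_H = COP_HP · W = 6.3129 × 51.3 = 324 kW.

Q̇_H ≈ 324 kW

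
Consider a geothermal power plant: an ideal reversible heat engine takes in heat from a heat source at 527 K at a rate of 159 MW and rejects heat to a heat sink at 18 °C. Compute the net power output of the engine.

T_C = 18 °C → 18 + 273.15 = 291.15 K.
The Carnot efficiency is η = 1 − T_C/T_H = 1 − 291.15/527.00 = 0.4475.
W = η·Q_H = 0.4475 × 159 = 71.16 MW.

Ẇ ≈ 71.16 MW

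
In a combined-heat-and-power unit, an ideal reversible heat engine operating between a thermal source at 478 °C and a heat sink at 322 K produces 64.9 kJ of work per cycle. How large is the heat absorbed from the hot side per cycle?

T_H = 478 °C → 478 + 273.15 = 751.15 K.
η_rev = 1 − T_C/T_H = 1 − 322.00/751.15 = 0.5713.
Q_H = W/η = 64.9/0.5713 = 113.6 kJ.

Q_H ≈ 113.6 kJ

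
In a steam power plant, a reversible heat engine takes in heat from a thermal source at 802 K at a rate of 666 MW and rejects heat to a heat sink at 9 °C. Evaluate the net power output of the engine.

Ẇ ≈ 431.7 MW

T_C = 9 °C → 9 + 273.15 = 282.15 K.
Carnot efficiency: η = 1 − T_C/T_H = 1 − 282.15/802.00 = 0.6482.
W = η·Q_H = 0.6482 × 666 = 431.7 MW.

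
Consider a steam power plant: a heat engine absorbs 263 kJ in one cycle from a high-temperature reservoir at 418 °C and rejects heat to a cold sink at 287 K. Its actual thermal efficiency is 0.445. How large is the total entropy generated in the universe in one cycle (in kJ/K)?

T_H = 418 °C → 418 + 273.15 = 691.15 K.
W = η·Q_H = 0.445 × 263 = 117.0 kJ, so Q_C = Q_H − W = 146.0 kJ.
The hot reservoir loses entropy Q_H/T_H = 263/691.15 = 0.3805 kJ/K; the cold reservoir gains Q_C/T_C = 146.0/287.00 = 0.5086 kJ/K.
ΔS_univ = −Q_H/T_H + Q_C/T_C = 0.128 kJ/K (> 0, since η = 0.445 < η_Carnot = 0.585).

ΔS_univ ≈ 0.128 kJ/K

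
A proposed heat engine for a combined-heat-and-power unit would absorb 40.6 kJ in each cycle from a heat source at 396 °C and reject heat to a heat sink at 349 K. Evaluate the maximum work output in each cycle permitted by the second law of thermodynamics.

W_max ≈ 19.4 kJ

T_H = 396 °C → 396 + 273.15 = 669.15 K.
No engine can exceed the Carnot limit: η_max = 1 − T_C/T_H = 1 − 349.00/669.15 = 0.4784.
W_max = η_max · Q_H = 0.4784 × 40.6 = 19.4 kJ.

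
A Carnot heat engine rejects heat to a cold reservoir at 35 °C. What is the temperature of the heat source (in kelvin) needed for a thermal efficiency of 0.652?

T_C = 35 °C → 35 + 273.15 = 308.15 K.
From η = 1 − T_C/T_H, solving for T_H gives T_H = T_C/(1 − η) = 308.15/(1 − 0.652) = 885 K.

T_H ≈ 885 K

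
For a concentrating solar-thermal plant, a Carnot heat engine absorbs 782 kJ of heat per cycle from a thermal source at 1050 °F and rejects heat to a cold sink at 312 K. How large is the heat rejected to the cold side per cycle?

Q_C ≈ 291 kJ

T_H = 1050 °F → (1050 − 32) × 5/9 = 565.56 °C = 838.71 K.
The Carnot efficiency is η = 1 − T_C/T_H = 1 − 312.00/838.71 = 0.6280.
For a reversible cycle Q_C/Q_H = T_C/T_H, so Q_C = 782 × 312.00/838.71 = 291 kJ.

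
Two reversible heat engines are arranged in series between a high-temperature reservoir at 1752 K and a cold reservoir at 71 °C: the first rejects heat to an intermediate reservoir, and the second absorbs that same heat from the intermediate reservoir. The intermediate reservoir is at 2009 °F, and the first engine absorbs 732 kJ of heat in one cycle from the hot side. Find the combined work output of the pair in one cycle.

W_total ≈ 588 kJ

T_C = 71 °C → 71 + 273.15 = 344.15 K.
Two reversible stages in series are equivalent to a single Carnot engine between T_H and T_C, so η_total = 1 − T_C/T_H = 1 − 344.15/1752.00 = 0.8036.
W_total = η_total · Q_H = 0.8036 × 732 = 588 kJ.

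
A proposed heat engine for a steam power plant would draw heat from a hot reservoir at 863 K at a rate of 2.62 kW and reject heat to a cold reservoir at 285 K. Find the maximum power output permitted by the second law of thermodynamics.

Ẇ_max ≈ 1.755 kW

The upper bound on efficiency is η_max = 1 − T_C/T_H = 1 − 285.00/863.00 = 0.6698.
W_max = η_max · Q_H = 0.6698 × 2.62 = 1.755 kW.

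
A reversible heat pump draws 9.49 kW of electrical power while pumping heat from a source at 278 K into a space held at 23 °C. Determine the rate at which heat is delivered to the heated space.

Q̇_H ≈ 154.8 kW

T_H = 23 °C → 23 + 273.15 = 296.15 K.
COP_HP = T_H/(T_H − T_C) = 296.15/18.15 = 16.3168.
Q_H = COP_HP · W = 16.3168 × 9.49 = 154.8 kW.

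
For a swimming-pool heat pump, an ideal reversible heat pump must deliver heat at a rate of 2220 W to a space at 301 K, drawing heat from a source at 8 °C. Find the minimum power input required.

T_C = 8 °C → 8 + 273.15 = 281.15 K.
The Carnot heat-pump COP is COP_HP = T_H/(T_H − T_C) = 301.00/19.85 = 15.1637.
W = Q_H/COP_HP = 2220/15.1637 = 146 W.

Ẇ_in ≈ 146 W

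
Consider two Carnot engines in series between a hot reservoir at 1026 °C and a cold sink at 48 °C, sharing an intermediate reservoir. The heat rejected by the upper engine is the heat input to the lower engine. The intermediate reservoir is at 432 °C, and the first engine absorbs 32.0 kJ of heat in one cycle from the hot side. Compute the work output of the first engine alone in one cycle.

W₁ ≈ 14.63 kJ

T_H = 1026 °C → 1026 + 273.15 = 1299.15 K.
T_C = 48 °C → 48 + 273.15 = 321.15 K.
T_m = 432 °C → 432 + 273.15 = 705.15 K.
First-stage efficiency η₁ = 1 − T_m/T_H = 1 − 705.15/1299.15 = 0.4572.
W₁ = η₁·Q_H = 0.4572 × 32.0 = 14.63 kJ.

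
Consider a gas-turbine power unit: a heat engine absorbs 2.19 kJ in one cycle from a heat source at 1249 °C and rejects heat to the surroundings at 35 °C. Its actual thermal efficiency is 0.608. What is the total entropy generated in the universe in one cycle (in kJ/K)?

T_H = 1249 °C → 1249 + 273.15 = 1522.15 K.
T_C = 35 °C → 35 + 273.15 = 308.15 K.
W = η·Q_H = 0.608 × 2.19 = 1.332 kJ, so Q_C = Q_H − W = 0.8585 kJ.
Reservoir entropy changes: ΔS_H = −Q_H/T_H = −2.19/1522.15 = -0.001439 kJ/K and ΔS_C = +Q_C/T_C = 0.8585/308.15 = 0.002786 kJ/K.
ΔS_univ = −Q_H/T_H + Q_C/T_C = 0.00135 kJ/K (> 0, since η = 0.608 < η_Carnot = 0.798).

ΔS_univ ≈ 0.00135 kJ/K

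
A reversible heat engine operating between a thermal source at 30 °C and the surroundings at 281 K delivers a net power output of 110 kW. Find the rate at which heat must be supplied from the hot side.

T_H = 30 °C → 30 + 273.15 = 303.15 K.
The Carnot efficiency is η = 1 − T_C/T_H = 1 − 281.00/303.15 = 0.0731.
Q_H = W/η = 110/0.0731 = 1510 kW.

Q̇_H ≈ 1510 kW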